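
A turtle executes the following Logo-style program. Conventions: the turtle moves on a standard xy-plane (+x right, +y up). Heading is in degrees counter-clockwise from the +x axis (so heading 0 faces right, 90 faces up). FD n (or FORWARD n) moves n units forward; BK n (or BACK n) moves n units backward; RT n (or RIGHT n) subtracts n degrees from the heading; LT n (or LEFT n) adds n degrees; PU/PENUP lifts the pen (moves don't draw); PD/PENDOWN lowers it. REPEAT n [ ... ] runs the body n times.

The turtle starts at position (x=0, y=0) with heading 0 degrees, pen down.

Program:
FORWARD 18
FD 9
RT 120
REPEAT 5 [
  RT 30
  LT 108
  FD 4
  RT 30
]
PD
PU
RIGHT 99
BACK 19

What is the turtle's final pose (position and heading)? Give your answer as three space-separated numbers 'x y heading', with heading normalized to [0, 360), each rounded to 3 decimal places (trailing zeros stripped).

Executing turtle program step by step:
Start: pos=(0,0), heading=0, pen down
FD 18: (0,0) -> (18,0) [heading=0, draw]
FD 9: (18,0) -> (27,0) [heading=0, draw]
RT 120: heading 0 -> 240
REPEAT 5 [
  -- iteration 1/5 --
  RT 30: heading 240 -> 210
  LT 108: heading 210 -> 318
  FD 4: (27,0) -> (29.973,-2.677) [heading=318, draw]
  RT 30: heading 318 -> 288
  -- iteration 2/5 --
  RT 30: heading 288 -> 258
  LT 108: heading 258 -> 6
  FD 4: (29.973,-2.677) -> (33.951,-2.258) [heading=6, draw]
  RT 30: heading 6 -> 336
  -- iteration 3/5 --
  RT 30: heading 336 -> 306
  LT 108: heading 306 -> 54
  FD 4: (33.951,-2.258) -> (36.302,0.978) [heading=54, draw]
  RT 30: heading 54 -> 24
  -- iteration 4/5 --
  RT 30: heading 24 -> 354
  LT 108: heading 354 -> 102
  FD 4: (36.302,0.978) -> (35.47,4.89) [heading=102, draw]
  RT 30: heading 102 -> 72
  -- iteration 5/5 --
  RT 30: heading 72 -> 42
  LT 108: heading 42 -> 150
  FD 4: (35.47,4.89) -> (32.006,6.89) [heading=150, draw]
  RT 30: heading 150 -> 120
]
PD: pen down
PU: pen up
RT 99: heading 120 -> 21
BK 19: (32.006,6.89) -> (14.268,0.081) [heading=21, move]
Final: pos=(14.268,0.081), heading=21, 7 segment(s) drawn

Answer: 14.268 0.081 21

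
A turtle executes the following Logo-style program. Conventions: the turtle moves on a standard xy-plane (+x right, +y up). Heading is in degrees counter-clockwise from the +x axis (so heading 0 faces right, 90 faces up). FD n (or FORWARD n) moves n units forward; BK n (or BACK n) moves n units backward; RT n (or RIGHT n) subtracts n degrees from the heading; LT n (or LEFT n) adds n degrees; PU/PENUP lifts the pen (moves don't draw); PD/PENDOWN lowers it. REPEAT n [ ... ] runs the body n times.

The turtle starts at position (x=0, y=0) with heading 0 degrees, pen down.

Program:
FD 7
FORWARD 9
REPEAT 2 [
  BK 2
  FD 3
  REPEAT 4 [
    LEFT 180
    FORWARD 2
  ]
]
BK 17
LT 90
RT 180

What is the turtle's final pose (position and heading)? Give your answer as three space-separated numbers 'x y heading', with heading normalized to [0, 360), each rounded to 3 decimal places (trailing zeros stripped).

Answer: 1 0 270

Derivation:
Executing turtle program step by step:
Start: pos=(0,0), heading=0, pen down
FD 7: (0,0) -> (7,0) [heading=0, draw]
FD 9: (7,0) -> (16,0) [heading=0, draw]
REPEAT 2 [
  -- iteration 1/2 --
  BK 2: (16,0) -> (14,0) [heading=0, draw]
  FD 3: (14,0) -> (17,0) [heading=0, draw]
  REPEAT 4 [
    -- iteration 1/4 --
    LT 180: heading 0 -> 180
    FD 2: (17,0) -> (15,0) [heading=180, draw]
    -- iteration 2/4 --
    LT 180: heading 180 -> 0
    FD 2: (15,0) -> (17,0) [heading=0, draw]
    -- iteration 3/4 --
    LT 180: heading 0 -> 180
    FD 2: (17,0) -> (15,0) [heading=180, draw]
    -- iteration 4/4 --
    LT 180: heading 180 -> 0
    FD 2: (15,0) -> (17,0) [heading=0, draw]
  ]
  -- iteration 2/2 --
  BK 2: (17,0) -> (15,0) [heading=0, draw]
  FD 3: (15,0) -> (18,0) [heading=0, draw]
  REPEAT 4 [
    -- iteration 1/4 --
    LT 180: heading 0 -> 180
    FD 2: (18,0) -> (16,0) [heading=180, draw]
    -- iteration 2/4 --
    LT 180: heading 180 -> 0
    FD 2: (16,0) -> (18,0) [heading=0, draw]
    -- iteration 3/4 --
    LT 180: heading 0 -> 180
    FD 2: (18,0) -> (16,0) [heading=180, draw]
    -- iteration 4/4 --
    LT 180: heading 180 -> 0
    FD 2: (16,0) -> (18,0) [heading=0, draw]
  ]
]
BK 17: (18,0) -> (1,0) [heading=0, draw]
LT 90: heading 0 -> 90
RT 180: heading 90 -> 270
Final: pos=(1,0), heading=270, 15 segment(s) drawn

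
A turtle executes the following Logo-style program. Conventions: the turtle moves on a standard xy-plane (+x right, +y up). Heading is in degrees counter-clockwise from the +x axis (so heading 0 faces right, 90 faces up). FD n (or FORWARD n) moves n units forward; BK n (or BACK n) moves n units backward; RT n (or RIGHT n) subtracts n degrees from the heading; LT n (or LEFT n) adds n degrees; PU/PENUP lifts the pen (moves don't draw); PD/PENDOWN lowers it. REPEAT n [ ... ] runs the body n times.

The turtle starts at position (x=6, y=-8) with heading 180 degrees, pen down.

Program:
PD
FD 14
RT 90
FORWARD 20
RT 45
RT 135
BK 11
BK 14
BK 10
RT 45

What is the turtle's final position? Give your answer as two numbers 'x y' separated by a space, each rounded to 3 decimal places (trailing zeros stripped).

Answer: -8 47

Derivation:
Executing turtle program step by step:
Start: pos=(6,-8), heading=180, pen down
PD: pen down
FD 14: (6,-8) -> (-8,-8) [heading=180, draw]
RT 90: heading 180 -> 90
FD 20: (-8,-8) -> (-8,12) [heading=90, draw]
RT 45: heading 90 -> 45
RT 135: heading 45 -> 270
BK 11: (-8,12) -> (-8,23) [heading=270, draw]
BK 14: (-8,23) -> (-8,37) [heading=270, draw]
BK 10: (-8,37) -> (-8,47) [heading=270, draw]
RT 45: heading 270 -> 225
Final: pos=(-8,47), heading=225, 5 segment(s) drawn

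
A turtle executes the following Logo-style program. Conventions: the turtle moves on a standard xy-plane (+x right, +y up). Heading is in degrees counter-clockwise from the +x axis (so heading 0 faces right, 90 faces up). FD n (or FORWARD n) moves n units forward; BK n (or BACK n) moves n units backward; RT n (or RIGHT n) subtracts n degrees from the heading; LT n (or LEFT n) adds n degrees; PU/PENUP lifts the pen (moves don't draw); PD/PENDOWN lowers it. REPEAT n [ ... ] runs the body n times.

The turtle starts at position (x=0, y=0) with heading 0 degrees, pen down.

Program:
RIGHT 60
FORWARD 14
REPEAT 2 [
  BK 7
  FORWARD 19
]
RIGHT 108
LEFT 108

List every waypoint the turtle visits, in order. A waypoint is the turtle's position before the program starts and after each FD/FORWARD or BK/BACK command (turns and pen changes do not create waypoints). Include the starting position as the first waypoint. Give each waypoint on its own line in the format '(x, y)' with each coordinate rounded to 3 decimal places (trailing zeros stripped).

Executing turtle program step by step:
Start: pos=(0,0), heading=0, pen down
RT 60: heading 0 -> 300
FD 14: (0,0) -> (7,-12.124) [heading=300, draw]
REPEAT 2 [
  -- iteration 1/2 --
  BK 7: (7,-12.124) -> (3.5,-6.062) [heading=300, draw]
  FD 19: (3.5,-6.062) -> (13,-22.517) [heading=300, draw]
  -- iteration 2/2 --
  BK 7: (13,-22.517) -> (9.5,-16.454) [heading=300, draw]
  FD 19: (9.5,-16.454) -> (19,-32.909) [heading=300, draw]
]
RT 108: heading 300 -> 192
LT 108: heading 192 -> 300
Final: pos=(19,-32.909), heading=300, 5 segment(s) drawn
Waypoints (6 total):
(0, 0)
(7, -12.124)
(3.5, -6.062)
(13, -22.517)
(9.5, -16.454)
(19, -32.909)

Answer: (0, 0)
(7, -12.124)
(3.5, -6.062)
(13, -22.517)
(9.5, -16.454)
(19, -32.909)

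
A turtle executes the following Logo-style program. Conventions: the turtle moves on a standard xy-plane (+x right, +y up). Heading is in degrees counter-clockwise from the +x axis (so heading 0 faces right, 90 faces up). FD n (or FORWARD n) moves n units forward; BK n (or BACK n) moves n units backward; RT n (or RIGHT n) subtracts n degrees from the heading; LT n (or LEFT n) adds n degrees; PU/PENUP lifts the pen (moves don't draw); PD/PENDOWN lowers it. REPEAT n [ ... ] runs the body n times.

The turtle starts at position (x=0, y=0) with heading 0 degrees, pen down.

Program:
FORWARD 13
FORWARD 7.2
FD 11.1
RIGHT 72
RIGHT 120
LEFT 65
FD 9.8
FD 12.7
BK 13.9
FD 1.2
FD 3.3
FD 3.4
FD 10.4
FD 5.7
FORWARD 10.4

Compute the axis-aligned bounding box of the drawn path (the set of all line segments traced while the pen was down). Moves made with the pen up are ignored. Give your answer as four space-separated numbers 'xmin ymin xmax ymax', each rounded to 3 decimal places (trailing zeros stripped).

Answer: 0 -34.341 31.3 0

Derivation:
Executing turtle program step by step:
Start: pos=(0,0), heading=0, pen down
FD 13: (0,0) -> (13,0) [heading=0, draw]
FD 7.2: (13,0) -> (20.2,0) [heading=0, draw]
FD 11.1: (20.2,0) -> (31.3,0) [heading=0, draw]
RT 72: heading 0 -> 288
RT 120: heading 288 -> 168
LT 65: heading 168 -> 233
FD 9.8: (31.3,0) -> (25.402,-7.827) [heading=233, draw]
FD 12.7: (25.402,-7.827) -> (17.759,-17.969) [heading=233, draw]
BK 13.9: (17.759,-17.969) -> (26.124,-6.868) [heading=233, draw]
FD 1.2: (26.124,-6.868) -> (25.402,-7.827) [heading=233, draw]
FD 3.3: (25.402,-7.827) -> (23.416,-10.462) [heading=233, draw]
FD 3.4: (23.416,-10.462) -> (21.37,-13.177) [heading=233, draw]
FD 10.4: (21.37,-13.177) -> (15.111,-21.483) [heading=233, draw]
FD 5.7: (15.111,-21.483) -> (11.681,-26.036) [heading=233, draw]
FD 10.4: (11.681,-26.036) -> (5.422,-34.341) [heading=233, draw]
Final: pos=(5.422,-34.341), heading=233, 12 segment(s) drawn

Segment endpoints: x in {0, 5.422, 11.681, 13, 15.111, 17.759, 20.2, 21.37, 23.416, 25.402, 25.402, 26.124, 31.3}, y in {-34.341, -26.036, -21.483, -17.969, -13.177, -10.462, -7.827, -7.827, -6.868, 0}
xmin=0, ymin=-34.341, xmax=31.3, ymax=0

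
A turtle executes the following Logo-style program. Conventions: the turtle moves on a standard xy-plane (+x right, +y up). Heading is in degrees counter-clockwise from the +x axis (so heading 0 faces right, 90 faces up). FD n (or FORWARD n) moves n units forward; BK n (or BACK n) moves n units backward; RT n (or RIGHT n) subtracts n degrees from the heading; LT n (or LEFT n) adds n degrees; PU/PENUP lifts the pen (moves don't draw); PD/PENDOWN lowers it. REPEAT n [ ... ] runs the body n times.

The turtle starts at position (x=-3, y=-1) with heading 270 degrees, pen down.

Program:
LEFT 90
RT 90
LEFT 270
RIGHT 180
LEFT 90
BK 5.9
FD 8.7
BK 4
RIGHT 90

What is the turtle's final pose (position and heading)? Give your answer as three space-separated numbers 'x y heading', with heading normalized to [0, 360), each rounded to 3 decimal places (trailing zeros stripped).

Executing turtle program step by step:
Start: pos=(-3,-1), heading=270, pen down
LT 90: heading 270 -> 0
RT 90: heading 0 -> 270
LT 270: heading 270 -> 180
RT 180: heading 180 -> 0
LT 90: heading 0 -> 90
BK 5.9: (-3,-1) -> (-3,-6.9) [heading=90, draw]
FD 8.7: (-3,-6.9) -> (-3,1.8) [heading=90, draw]
BK 4: (-3,1.8) -> (-3,-2.2) [heading=90, draw]
RT 90: heading 90 -> 0
Final: pos=(-3,-2.2), heading=0, 3 segment(s) drawn

Answer: -3 -2.2 0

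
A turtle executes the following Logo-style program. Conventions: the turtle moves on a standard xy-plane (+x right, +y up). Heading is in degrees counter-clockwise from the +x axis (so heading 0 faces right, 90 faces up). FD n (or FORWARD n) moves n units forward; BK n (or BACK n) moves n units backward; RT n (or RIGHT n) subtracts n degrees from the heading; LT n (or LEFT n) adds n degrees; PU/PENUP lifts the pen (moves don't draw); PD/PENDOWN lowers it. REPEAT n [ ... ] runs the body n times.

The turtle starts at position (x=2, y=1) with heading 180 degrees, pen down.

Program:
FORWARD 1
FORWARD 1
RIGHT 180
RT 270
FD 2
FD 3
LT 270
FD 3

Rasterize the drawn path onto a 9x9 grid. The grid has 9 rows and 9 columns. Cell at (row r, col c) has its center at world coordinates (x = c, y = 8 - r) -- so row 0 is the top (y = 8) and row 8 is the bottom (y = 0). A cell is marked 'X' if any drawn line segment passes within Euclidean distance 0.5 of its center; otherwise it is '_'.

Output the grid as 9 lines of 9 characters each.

Answer: _________
_________
XXXX_____
X________
X________
X________
X________
XXX______
_________

Derivation:
Segment 0: (2,1) -> (1,1)
Segment 1: (1,1) -> (0,1)
Segment 2: (0,1) -> (-0,3)
Segment 3: (-0,3) -> (-0,6)
Segment 4: (-0,6) -> (3,6)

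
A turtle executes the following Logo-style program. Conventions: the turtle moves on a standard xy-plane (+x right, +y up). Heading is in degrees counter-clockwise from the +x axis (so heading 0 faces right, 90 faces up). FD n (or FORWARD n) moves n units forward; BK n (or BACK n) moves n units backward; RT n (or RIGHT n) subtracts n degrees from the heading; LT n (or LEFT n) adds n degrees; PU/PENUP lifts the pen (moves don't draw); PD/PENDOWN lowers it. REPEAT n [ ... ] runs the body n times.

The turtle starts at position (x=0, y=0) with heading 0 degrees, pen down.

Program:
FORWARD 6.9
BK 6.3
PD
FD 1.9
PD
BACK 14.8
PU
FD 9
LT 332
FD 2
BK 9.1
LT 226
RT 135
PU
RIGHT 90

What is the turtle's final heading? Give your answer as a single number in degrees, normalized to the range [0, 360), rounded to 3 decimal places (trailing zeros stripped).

Executing turtle program step by step:
Start: pos=(0,0), heading=0, pen down
FD 6.9: (0,0) -> (6.9,0) [heading=0, draw]
BK 6.3: (6.9,0) -> (0.6,0) [heading=0, draw]
PD: pen down
FD 1.9: (0.6,0) -> (2.5,0) [heading=0, draw]
PD: pen down
BK 14.8: (2.5,0) -> (-12.3,0) [heading=0, draw]
PU: pen up
FD 9: (-12.3,0) -> (-3.3,0) [heading=0, move]
LT 332: heading 0 -> 332
FD 2: (-3.3,0) -> (-1.534,-0.939) [heading=332, move]
BK 9.1: (-1.534,-0.939) -> (-9.569,3.333) [heading=332, move]
LT 226: heading 332 -> 198
RT 135: heading 198 -> 63
PU: pen up
RT 90: heading 63 -> 333
Final: pos=(-9.569,3.333), heading=333, 4 segment(s) drawn

Answer: 333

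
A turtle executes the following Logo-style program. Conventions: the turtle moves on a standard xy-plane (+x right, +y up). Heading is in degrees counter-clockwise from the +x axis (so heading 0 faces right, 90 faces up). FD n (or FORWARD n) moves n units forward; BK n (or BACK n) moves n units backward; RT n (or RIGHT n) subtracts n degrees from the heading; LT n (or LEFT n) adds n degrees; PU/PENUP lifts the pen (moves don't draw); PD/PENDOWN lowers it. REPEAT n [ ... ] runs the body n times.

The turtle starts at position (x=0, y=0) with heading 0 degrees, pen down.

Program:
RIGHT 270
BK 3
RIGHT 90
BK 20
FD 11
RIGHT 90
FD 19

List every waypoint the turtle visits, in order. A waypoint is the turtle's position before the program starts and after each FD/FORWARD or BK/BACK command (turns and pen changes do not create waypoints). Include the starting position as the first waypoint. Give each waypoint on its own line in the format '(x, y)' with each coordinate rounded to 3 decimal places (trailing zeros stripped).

Executing turtle program step by step:
Start: pos=(0,0), heading=0, pen down
RT 270: heading 0 -> 90
BK 3: (0,0) -> (0,-3) [heading=90, draw]
RT 90: heading 90 -> 0
BK 20: (0,-3) -> (-20,-3) [heading=0, draw]
FD 11: (-20,-3) -> (-9,-3) [heading=0, draw]
RT 90: heading 0 -> 270
FD 19: (-9,-3) -> (-9,-22) [heading=270, draw]
Final: pos=(-9,-22), heading=270, 4 segment(s) drawn
Waypoints (5 total):
(0, 0)
(0, -3)
(-20, -3)
(-9, -3)
(-9, -22)

Answer: (0, 0)
(0, -3)
(-20, -3)
(-9, -3)
(-9, -22)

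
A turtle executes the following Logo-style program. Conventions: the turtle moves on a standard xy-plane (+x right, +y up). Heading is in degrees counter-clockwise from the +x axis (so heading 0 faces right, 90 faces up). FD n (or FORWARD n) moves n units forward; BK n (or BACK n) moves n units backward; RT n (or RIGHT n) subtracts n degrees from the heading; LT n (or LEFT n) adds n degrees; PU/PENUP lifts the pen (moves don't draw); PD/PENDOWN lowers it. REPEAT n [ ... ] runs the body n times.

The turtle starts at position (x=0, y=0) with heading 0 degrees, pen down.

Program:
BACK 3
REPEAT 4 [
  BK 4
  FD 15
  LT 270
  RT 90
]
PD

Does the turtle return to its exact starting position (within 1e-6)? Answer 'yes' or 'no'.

Answer: no

Derivation:
Executing turtle program step by step:
Start: pos=(0,0), heading=0, pen down
BK 3: (0,0) -> (-3,0) [heading=0, draw]
REPEAT 4 [
  -- iteration 1/4 --
  BK 4: (-3,0) -> (-7,0) [heading=0, draw]
  FD 15: (-7,0) -> (8,0) [heading=0, draw]
  LT 270: heading 0 -> 270
  RT 90: heading 270 -> 180
  -- iteration 2/4 --
  BK 4: (8,0) -> (12,0) [heading=180, draw]
  FD 15: (12,0) -> (-3,0) [heading=180, draw]
  LT 270: heading 180 -> 90
  RT 90: heading 90 -> 0
  -- iteration 3/4 --
  BK 4: (-3,0) -> (-7,0) [heading=0, draw]
  FD 15: (-7,0) -> (8,0) [heading=0, draw]
  LT 270: heading 0 -> 270
  RT 90: heading 270 -> 180
  -- iteration 4/4 --
  BK 4: (8,0) -> (12,0) [heading=180, draw]
  FD 15: (12,0) -> (-3,0) [heading=180, draw]
  LT 270: heading 180 -> 90
  RT 90: heading 90 -> 0
]
PD: pen down
Final: pos=(-3,0), heading=0, 9 segment(s) drawn

Start position: (0, 0)
Final position: (-3, 0)
Distance = 3; >= 1e-6 -> NOT closed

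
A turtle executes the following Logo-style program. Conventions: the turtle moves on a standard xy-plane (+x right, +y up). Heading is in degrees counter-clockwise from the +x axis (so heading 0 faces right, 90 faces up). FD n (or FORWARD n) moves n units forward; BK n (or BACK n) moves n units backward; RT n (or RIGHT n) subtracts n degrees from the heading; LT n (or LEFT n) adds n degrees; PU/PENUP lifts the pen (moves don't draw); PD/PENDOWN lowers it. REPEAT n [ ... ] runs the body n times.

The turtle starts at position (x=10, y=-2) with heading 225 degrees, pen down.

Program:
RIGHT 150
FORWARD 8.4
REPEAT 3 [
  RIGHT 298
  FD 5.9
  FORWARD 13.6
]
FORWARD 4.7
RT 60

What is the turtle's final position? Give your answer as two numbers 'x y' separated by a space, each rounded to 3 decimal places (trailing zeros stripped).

Executing turtle program step by step:
Start: pos=(10,-2), heading=225, pen down
RT 150: heading 225 -> 75
FD 8.4: (10,-2) -> (12.174,6.114) [heading=75, draw]
REPEAT 3 [
  -- iteration 1/3 --
  RT 298: heading 75 -> 137
  FD 5.9: (12.174,6.114) -> (7.859,10.138) [heading=137, draw]
  FD 13.6: (7.859,10.138) -> (-2.087,19.413) [heading=137, draw]
  -- iteration 2/3 --
  RT 298: heading 137 -> 199
  FD 5.9: (-2.087,19.413) -> (-7.666,17.492) [heading=199, draw]
  FD 13.6: (-7.666,17.492) -> (-20.525,13.064) [heading=199, draw]
  -- iteration 3/3 --
  RT 298: heading 199 -> 261
  FD 5.9: (-20.525,13.064) -> (-21.448,7.237) [heading=261, draw]
  FD 13.6: (-21.448,7.237) -> (-23.575,-6.196) [heading=261, draw]
]
FD 4.7: (-23.575,-6.196) -> (-24.311,-10.838) [heading=261, draw]
RT 60: heading 261 -> 201
Final: pos=(-24.311,-10.838), heading=201, 8 segment(s) drawn

Answer: -24.311 -10.838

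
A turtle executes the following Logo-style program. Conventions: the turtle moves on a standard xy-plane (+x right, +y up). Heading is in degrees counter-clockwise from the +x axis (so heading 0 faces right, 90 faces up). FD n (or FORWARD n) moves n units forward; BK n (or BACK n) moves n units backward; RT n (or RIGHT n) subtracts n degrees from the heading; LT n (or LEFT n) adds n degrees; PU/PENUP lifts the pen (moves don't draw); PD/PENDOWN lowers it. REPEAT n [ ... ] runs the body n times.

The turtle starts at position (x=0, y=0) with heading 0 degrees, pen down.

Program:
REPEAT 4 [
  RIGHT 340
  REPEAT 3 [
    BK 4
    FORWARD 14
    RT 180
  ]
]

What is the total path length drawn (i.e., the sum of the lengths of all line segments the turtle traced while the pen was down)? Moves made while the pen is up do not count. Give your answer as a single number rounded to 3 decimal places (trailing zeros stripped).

Executing turtle program step by step:
Start: pos=(0,0), heading=0, pen down
REPEAT 4 [
  -- iteration 1/4 --
  RT 340: heading 0 -> 20
  REPEAT 3 [
    -- iteration 1/3 --
    BK 4: (0,0) -> (-3.759,-1.368) [heading=20, draw]
    FD 14: (-3.759,-1.368) -> (9.397,3.42) [heading=20, draw]
    RT 180: heading 20 -> 200
    -- iteration 2/3 --
    BK 4: (9.397,3.42) -> (13.156,4.788) [heading=200, draw]
    FD 14: (13.156,4.788) -> (0,0) [heading=200, draw]
    RT 180: heading 200 -> 20
    -- iteration 3/3 --
    BK 4: (0,0) -> (-3.759,-1.368) [heading=20, draw]
    FD 14: (-3.759,-1.368) -> (9.397,3.42) [heading=20, draw]
    RT 180: heading 20 -> 200
  ]
  -- iteration 2/4 --
  RT 340: heading 200 -> 220
  REPEAT 3 [
    -- iteration 1/3 --
    BK 4: (9.397,3.42) -> (12.461,5.991) [heading=220, draw]
    FD 14: (12.461,5.991) -> (1.736,-3.008) [heading=220, draw]
    RT 180: heading 220 -> 40
    -- iteration 2/3 --
    BK 4: (1.736,-3.008) -> (-1.328,-5.579) [heading=40, draw]
    FD 14: (-1.328,-5.579) -> (9.397,3.42) [heading=40, draw]
    RT 180: heading 40 -> 220
    -- iteration 3/3 --
    BK 4: (9.397,3.42) -> (12.461,5.991) [heading=220, draw]
    FD 14: (12.461,5.991) -> (1.736,-3.008) [heading=220, draw]
    RT 180: heading 220 -> 40
  ]
  -- iteration 3/4 --
  RT 340: heading 40 -> 60
  REPEAT 3 [
    -- iteration 1/3 --
    BK 4: (1.736,-3.008) -> (-0.264,-6.472) [heading=60, draw]
    FD 14: (-0.264,-6.472) -> (6.736,5.653) [heading=60, draw]
    RT 180: heading 60 -> 240
    -- iteration 2/3 --
    BK 4: (6.736,5.653) -> (8.736,9.117) [heading=240, draw]
    FD 14: (8.736,9.117) -> (1.736,-3.008) [heading=240, draw]
    RT 180: heading 240 -> 60
    -- iteration 3/3 --
    BK 4: (1.736,-3.008) -> (-0.264,-6.472) [heading=60, draw]
    FD 14: (-0.264,-6.472) -> (6.736,5.653) [heading=60, draw]
    RT 180: heading 60 -> 240
  ]
  -- iteration 4/4 --
  RT 340: heading 240 -> 260
  REPEAT 3 [
    -- iteration 1/3 --
    BK 4: (6.736,5.653) -> (7.431,9.592) [heading=260, draw]
    FD 14: (7.431,9.592) -> (5,-4.195) [heading=260, draw]
    RT 180: heading 260 -> 80
    -- iteration 2/3 --
    BK 4: (5,-4.195) -> (4.305,-8.135) [heading=80, draw]
    FD 14: (4.305,-8.135) -> (6.736,5.653) [heading=80, draw]
    RT 180: heading 80 -> 260
    -- iteration 3/3 --
    BK 4: (6.736,5.653) -> (7.431,9.592) [heading=260, draw]
    FD 14: (7.431,9.592) -> (5,-4.195) [heading=260, draw]
    RT 180: heading 260 -> 80
  ]
]
Final: pos=(5,-4.195), heading=80, 24 segment(s) drawn

Segment lengths:
  seg 1: (0,0) -> (-3.759,-1.368), length = 4
  seg 2: (-3.759,-1.368) -> (9.397,3.42), length = 14
  seg 3: (9.397,3.42) -> (13.156,4.788), length = 4
  seg 4: (13.156,4.788) -> (0,0), length = 14
  seg 5: (0,0) -> (-3.759,-1.368), length = 4
  seg 6: (-3.759,-1.368) -> (9.397,3.42), length = 14
  seg 7: (9.397,3.42) -> (12.461,5.991), length = 4
  seg 8: (12.461,5.991) -> (1.736,-3.008), length = 14
  seg 9: (1.736,-3.008) -> (-1.328,-5.579), length = 4
  seg 10: (-1.328,-5.579) -> (9.397,3.42), length = 14
  seg 11: (9.397,3.42) -> (12.461,5.991), length = 4
  seg 12: (12.461,5.991) -> (1.736,-3.008), length = 14
  seg 13: (1.736,-3.008) -> (-0.264,-6.472), length = 4
  seg 14: (-0.264,-6.472) -> (6.736,5.653), length = 14
  seg 15: (6.736,5.653) -> (8.736,9.117), length = 4
  seg 16: (8.736,9.117) -> (1.736,-3.008), length = 14
  seg 17: (1.736,-3.008) -> (-0.264,-6.472), length = 4
  seg 18: (-0.264,-6.472) -> (6.736,5.653), length = 14
  seg 19: (6.736,5.653) -> (7.431,9.592), length = 4
  seg 20: (7.431,9.592) -> (5,-4.195), length = 14
  seg 21: (5,-4.195) -> (4.305,-8.135), length = 4
  seg 22: (4.305,-8.135) -> (6.736,5.653), length = 14
  seg 23: (6.736,5.653) -> (7.431,9.592), length = 4
  seg 24: (7.431,9.592) -> (5,-4.195), length = 14
Total = 216

Answer: 216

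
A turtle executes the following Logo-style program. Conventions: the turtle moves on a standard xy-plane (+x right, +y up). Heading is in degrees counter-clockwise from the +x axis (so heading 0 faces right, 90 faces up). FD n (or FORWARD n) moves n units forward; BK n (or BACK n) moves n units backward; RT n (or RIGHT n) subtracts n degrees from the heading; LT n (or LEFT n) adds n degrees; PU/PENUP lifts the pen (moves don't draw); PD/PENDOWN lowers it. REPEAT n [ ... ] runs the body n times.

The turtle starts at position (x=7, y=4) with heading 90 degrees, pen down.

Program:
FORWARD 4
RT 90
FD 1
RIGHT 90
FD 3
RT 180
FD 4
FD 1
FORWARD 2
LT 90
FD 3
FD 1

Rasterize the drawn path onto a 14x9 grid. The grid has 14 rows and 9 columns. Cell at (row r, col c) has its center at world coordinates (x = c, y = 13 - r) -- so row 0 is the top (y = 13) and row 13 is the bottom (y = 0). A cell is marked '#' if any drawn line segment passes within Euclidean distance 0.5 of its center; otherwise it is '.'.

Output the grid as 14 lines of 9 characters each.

Segment 0: (7,4) -> (7,8)
Segment 1: (7,8) -> (8,8)
Segment 2: (8,8) -> (8,5)
Segment 3: (8,5) -> (8,9)
Segment 4: (8,9) -> (8,10)
Segment 5: (8,10) -> (8,12)
Segment 6: (8,12) -> (5,12)
Segment 7: (5,12) -> (4,12)

Answer: .........
....#####
........#
........#
........#
.......##
.......##
.......##
.......##
.......#.
.........
.........
.........
.........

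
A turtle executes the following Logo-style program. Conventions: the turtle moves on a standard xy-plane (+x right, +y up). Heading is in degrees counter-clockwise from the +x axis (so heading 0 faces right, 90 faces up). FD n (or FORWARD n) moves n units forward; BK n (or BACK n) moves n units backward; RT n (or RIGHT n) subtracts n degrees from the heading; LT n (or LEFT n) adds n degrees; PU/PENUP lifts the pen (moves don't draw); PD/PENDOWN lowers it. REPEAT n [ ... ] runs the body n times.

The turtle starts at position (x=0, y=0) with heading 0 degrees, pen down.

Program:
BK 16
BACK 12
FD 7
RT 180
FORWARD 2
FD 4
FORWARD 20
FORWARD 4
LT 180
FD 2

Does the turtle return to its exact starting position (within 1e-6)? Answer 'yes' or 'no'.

Executing turtle program step by step:
Start: pos=(0,0), heading=0, pen down
BK 16: (0,0) -> (-16,0) [heading=0, draw]
BK 12: (-16,0) -> (-28,0) [heading=0, draw]
FD 7: (-28,0) -> (-21,0) [heading=0, draw]
RT 180: heading 0 -> 180
FD 2: (-21,0) -> (-23,0) [heading=180, draw]
FD 4: (-23,0) -> (-27,0) [heading=180, draw]
FD 20: (-27,0) -> (-47,0) [heading=180, draw]
FD 4: (-47,0) -> (-51,0) [heading=180, draw]
LT 180: heading 180 -> 0
FD 2: (-51,0) -> (-49,0) [heading=0, draw]
Final: pos=(-49,0), heading=0, 8 segment(s) drawn

Start position: (0, 0)
Final position: (-49, 0)
Distance = 49; >= 1e-6 -> NOT closed

Answer: no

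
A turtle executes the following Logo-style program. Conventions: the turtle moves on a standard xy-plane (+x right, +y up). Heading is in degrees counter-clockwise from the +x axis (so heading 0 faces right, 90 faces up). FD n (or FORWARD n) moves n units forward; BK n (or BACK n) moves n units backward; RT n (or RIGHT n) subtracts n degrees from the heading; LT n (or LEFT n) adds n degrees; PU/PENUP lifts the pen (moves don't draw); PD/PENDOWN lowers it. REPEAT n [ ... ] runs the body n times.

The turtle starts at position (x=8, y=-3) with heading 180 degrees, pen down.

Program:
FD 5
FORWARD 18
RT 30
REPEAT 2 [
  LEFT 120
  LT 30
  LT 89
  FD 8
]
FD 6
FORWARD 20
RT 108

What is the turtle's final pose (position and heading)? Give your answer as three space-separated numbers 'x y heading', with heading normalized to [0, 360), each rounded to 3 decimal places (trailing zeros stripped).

Executing turtle program step by step:
Start: pos=(8,-3), heading=180, pen down
FD 5: (8,-3) -> (3,-3) [heading=180, draw]
FD 18: (3,-3) -> (-15,-3) [heading=180, draw]
RT 30: heading 180 -> 150
REPEAT 2 [
  -- iteration 1/2 --
  LT 120: heading 150 -> 270
  LT 30: heading 270 -> 300
  LT 89: heading 300 -> 29
  FD 8: (-15,-3) -> (-8.003,0.878) [heading=29, draw]
  -- iteration 2/2 --
  LT 120: heading 29 -> 149
  LT 30: heading 149 -> 179
  LT 89: heading 179 -> 268
  FD 8: (-8.003,0.878) -> (-8.282,-7.117) [heading=268, draw]
]
FD 6: (-8.282,-7.117) -> (-8.492,-13.113) [heading=268, draw]
FD 20: (-8.492,-13.113) -> (-9.19,-33.101) [heading=268, draw]
RT 108: heading 268 -> 160
Final: pos=(-9.19,-33.101), heading=160, 6 segment(s) drawn

Answer: -9.19 -33.101 160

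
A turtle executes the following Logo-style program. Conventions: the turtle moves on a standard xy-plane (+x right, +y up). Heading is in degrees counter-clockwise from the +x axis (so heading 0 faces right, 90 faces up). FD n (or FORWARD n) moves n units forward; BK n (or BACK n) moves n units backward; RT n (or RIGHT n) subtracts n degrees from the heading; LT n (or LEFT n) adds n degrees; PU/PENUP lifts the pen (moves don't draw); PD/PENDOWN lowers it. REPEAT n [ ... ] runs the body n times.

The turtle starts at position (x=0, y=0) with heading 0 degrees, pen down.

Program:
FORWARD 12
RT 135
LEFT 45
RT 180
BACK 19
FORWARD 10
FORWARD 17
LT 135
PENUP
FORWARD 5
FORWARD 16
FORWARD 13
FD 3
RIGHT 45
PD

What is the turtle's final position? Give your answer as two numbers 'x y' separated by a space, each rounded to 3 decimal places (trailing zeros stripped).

Answer: -14.163 -18.163

Derivation:
Executing turtle program step by step:
Start: pos=(0,0), heading=0, pen down
FD 12: (0,0) -> (12,0) [heading=0, draw]
RT 135: heading 0 -> 225
LT 45: heading 225 -> 270
RT 180: heading 270 -> 90
BK 19: (12,0) -> (12,-19) [heading=90, draw]
FD 10: (12,-19) -> (12,-9) [heading=90, draw]
FD 17: (12,-9) -> (12,8) [heading=90, draw]
LT 135: heading 90 -> 225
PU: pen up
FD 5: (12,8) -> (8.464,4.464) [heading=225, move]
FD 16: (8.464,4.464) -> (-2.849,-6.849) [heading=225, move]
FD 13: (-2.849,-6.849) -> (-12.042,-16.042) [heading=225, move]
FD 3: (-12.042,-16.042) -> (-14.163,-18.163) [heading=225, move]
RT 45: heading 225 -> 180
PD: pen down
Final: pos=(-14.163,-18.163), heading=180, 4 segment(s) drawn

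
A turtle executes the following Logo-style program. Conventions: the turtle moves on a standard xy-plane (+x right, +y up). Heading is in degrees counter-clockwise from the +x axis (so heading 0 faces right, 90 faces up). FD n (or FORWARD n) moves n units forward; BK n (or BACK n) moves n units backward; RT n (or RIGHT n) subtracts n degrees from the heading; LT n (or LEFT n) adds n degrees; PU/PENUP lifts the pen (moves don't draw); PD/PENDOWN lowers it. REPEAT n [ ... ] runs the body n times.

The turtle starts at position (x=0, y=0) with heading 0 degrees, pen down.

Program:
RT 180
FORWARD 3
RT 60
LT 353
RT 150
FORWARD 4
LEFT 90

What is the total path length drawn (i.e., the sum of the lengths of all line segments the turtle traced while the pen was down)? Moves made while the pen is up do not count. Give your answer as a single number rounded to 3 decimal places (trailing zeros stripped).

Answer: 7

Derivation:
Executing turtle program step by step:
Start: pos=(0,0), heading=0, pen down
RT 180: heading 0 -> 180
FD 3: (0,0) -> (-3,0) [heading=180, draw]
RT 60: heading 180 -> 120
LT 353: heading 120 -> 113
RT 150: heading 113 -> 323
FD 4: (-3,0) -> (0.195,-2.407) [heading=323, draw]
LT 90: heading 323 -> 53
Final: pos=(0.195,-2.407), heading=53, 2 segment(s) drawn

Segment lengths:
  seg 1: (0,0) -> (-3,0), length = 3
  seg 2: (-3,0) -> (0.195,-2.407), length = 4
Total = 7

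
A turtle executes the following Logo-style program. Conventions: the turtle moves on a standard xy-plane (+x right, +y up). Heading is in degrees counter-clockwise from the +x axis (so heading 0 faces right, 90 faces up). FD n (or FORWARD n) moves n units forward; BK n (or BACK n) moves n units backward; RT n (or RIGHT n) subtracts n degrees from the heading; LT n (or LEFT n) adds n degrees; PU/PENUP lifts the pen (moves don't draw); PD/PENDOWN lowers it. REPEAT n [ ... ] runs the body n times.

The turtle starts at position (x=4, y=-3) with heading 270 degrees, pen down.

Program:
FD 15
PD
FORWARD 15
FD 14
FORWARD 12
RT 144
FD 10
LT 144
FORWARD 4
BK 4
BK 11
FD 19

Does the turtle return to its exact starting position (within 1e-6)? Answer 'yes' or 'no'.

Answer: no

Derivation:
Executing turtle program step by step:
Start: pos=(4,-3), heading=270, pen down
FD 15: (4,-3) -> (4,-18) [heading=270, draw]
PD: pen down
FD 15: (4,-18) -> (4,-33) [heading=270, draw]
FD 14: (4,-33) -> (4,-47) [heading=270, draw]
FD 12: (4,-47) -> (4,-59) [heading=270, draw]
RT 144: heading 270 -> 126
FD 10: (4,-59) -> (-1.878,-50.91) [heading=126, draw]
LT 144: heading 126 -> 270
FD 4: (-1.878,-50.91) -> (-1.878,-54.91) [heading=270, draw]
BK 4: (-1.878,-54.91) -> (-1.878,-50.91) [heading=270, draw]
BK 11: (-1.878,-50.91) -> (-1.878,-39.91) [heading=270, draw]
FD 19: (-1.878,-39.91) -> (-1.878,-58.91) [heading=270, draw]
Final: pos=(-1.878,-58.91), heading=270, 9 segment(s) drawn

Start position: (4, -3)
Final position: (-1.878, -58.91)
Distance = 56.218; >= 1e-6 -> NOT closed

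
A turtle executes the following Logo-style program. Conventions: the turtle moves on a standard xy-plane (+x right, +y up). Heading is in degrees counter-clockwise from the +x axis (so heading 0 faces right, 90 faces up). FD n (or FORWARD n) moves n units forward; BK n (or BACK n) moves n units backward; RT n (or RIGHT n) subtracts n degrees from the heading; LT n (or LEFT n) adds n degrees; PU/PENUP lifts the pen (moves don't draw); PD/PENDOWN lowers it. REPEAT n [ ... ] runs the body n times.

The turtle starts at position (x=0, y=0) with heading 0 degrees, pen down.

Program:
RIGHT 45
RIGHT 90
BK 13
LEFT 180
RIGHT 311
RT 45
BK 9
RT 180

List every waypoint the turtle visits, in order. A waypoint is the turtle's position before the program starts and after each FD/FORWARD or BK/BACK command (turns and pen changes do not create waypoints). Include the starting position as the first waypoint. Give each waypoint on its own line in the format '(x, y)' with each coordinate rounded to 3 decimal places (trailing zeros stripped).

Executing turtle program step by step:
Start: pos=(0,0), heading=0, pen down
RT 45: heading 0 -> 315
RT 90: heading 315 -> 225
BK 13: (0,0) -> (9.192,9.192) [heading=225, draw]
LT 180: heading 225 -> 45
RT 311: heading 45 -> 94
RT 45: heading 94 -> 49
BK 9: (9.192,9.192) -> (3.288,2.4) [heading=49, draw]
RT 180: heading 49 -> 229
Final: pos=(3.288,2.4), heading=229, 2 segment(s) drawn
Waypoints (3 total):
(0, 0)
(9.192, 9.192)
(3.288, 2.4)

Answer: (0, 0)
(9.192, 9.192)
(3.288, 2.4)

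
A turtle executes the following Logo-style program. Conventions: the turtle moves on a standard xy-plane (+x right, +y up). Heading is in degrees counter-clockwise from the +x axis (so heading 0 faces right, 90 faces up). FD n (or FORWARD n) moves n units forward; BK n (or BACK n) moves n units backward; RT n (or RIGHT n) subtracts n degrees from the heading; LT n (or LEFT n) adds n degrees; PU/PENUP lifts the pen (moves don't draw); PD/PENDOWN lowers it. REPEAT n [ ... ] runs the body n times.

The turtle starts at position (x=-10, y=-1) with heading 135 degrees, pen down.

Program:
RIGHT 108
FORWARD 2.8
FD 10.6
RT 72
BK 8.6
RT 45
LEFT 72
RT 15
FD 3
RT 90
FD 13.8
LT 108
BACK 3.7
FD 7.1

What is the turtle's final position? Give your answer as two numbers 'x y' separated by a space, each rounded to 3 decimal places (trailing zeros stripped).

Answer: -5.857 -2.923

Derivation:
Executing turtle program step by step:
Start: pos=(-10,-1), heading=135, pen down
RT 108: heading 135 -> 27
FD 2.8: (-10,-1) -> (-7.505,0.271) [heading=27, draw]
FD 10.6: (-7.505,0.271) -> (1.939,5.083) [heading=27, draw]
RT 72: heading 27 -> 315
BK 8.6: (1.939,5.083) -> (-4.142,11.165) [heading=315, draw]
RT 45: heading 315 -> 270
LT 72: heading 270 -> 342
RT 15: heading 342 -> 327
FD 3: (-4.142,11.165) -> (-1.626,9.531) [heading=327, draw]
RT 90: heading 327 -> 237
FD 13.8: (-1.626,9.531) -> (-9.142,-2.043) [heading=237, draw]
LT 108: heading 237 -> 345
BK 3.7: (-9.142,-2.043) -> (-12.716,-1.085) [heading=345, draw]
FD 7.1: (-12.716,-1.085) -> (-5.857,-2.923) [heading=345, draw]
Final: pos=(-5.857,-2.923), heading=345, 7 segment(s) drawn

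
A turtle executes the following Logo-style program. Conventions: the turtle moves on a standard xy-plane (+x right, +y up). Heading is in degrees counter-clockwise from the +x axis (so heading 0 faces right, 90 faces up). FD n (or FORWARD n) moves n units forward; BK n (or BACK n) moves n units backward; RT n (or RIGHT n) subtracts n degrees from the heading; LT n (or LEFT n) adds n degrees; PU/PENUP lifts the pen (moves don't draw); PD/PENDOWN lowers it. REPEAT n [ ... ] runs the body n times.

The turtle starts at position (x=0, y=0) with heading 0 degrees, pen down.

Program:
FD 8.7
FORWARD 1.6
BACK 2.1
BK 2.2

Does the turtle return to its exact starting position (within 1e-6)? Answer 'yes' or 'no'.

Executing turtle program step by step:
Start: pos=(0,0), heading=0, pen down
FD 8.7: (0,0) -> (8.7,0) [heading=0, draw]
FD 1.6: (8.7,0) -> (10.3,0) [heading=0, draw]
BK 2.1: (10.3,0) -> (8.2,0) [heading=0, draw]
BK 2.2: (8.2,0) -> (6,0) [heading=0, draw]
Final: pos=(6,0), heading=0, 4 segment(s) drawn

Start position: (0, 0)
Final position: (6, 0)
Distance = 6; >= 1e-6 -> NOT closed

Answer: no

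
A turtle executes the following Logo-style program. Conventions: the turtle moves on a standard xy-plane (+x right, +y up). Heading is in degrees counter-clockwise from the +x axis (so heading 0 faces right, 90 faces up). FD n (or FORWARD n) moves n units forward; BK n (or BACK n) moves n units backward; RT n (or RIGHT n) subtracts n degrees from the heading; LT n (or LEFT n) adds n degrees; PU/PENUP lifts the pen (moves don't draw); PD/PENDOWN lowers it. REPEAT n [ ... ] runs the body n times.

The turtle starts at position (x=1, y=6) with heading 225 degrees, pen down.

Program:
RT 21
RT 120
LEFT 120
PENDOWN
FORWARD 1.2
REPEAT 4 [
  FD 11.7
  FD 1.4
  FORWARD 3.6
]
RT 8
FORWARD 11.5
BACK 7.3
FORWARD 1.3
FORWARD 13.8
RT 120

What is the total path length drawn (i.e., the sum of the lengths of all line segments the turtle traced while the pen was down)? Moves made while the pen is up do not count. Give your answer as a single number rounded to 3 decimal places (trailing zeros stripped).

Executing turtle program step by step:
Start: pos=(1,6), heading=225, pen down
RT 21: heading 225 -> 204
RT 120: heading 204 -> 84
LT 120: heading 84 -> 204
PD: pen down
FD 1.2: (1,6) -> (-0.096,5.512) [heading=204, draw]
REPEAT 4 [
  -- iteration 1/4 --
  FD 11.7: (-0.096,5.512) -> (-10.785,0.753) [heading=204, draw]
  FD 1.4: (-10.785,0.753) -> (-12.064,0.184) [heading=204, draw]
  FD 3.6: (-12.064,0.184) -> (-15.352,-1.281) [heading=204, draw]
  -- iteration 2/4 --
  FD 11.7: (-15.352,-1.281) -> (-26.041,-6.039) [heading=204, draw]
  FD 1.4: (-26.041,-6.039) -> (-27.32,-6.609) [heading=204, draw]
  FD 3.6: (-27.32,-6.609) -> (-30.609,-8.073) [heading=204, draw]
  -- iteration 3/4 --
  FD 11.7: (-30.609,-8.073) -> (-41.297,-12.832) [heading=204, draw]
  FD 1.4: (-41.297,-12.832) -> (-42.576,-13.401) [heading=204, draw]
  FD 3.6: (-42.576,-13.401) -> (-45.865,-14.866) [heading=204, draw]
  -- iteration 4/4 --
  FD 11.7: (-45.865,-14.866) -> (-56.553,-19.624) [heading=204, draw]
  FD 1.4: (-56.553,-19.624) -> (-57.832,-20.194) [heading=204, draw]
  FD 3.6: (-57.832,-20.194) -> (-61.121,-21.658) [heading=204, draw]
]
RT 8: heading 204 -> 196
FD 11.5: (-61.121,-21.658) -> (-72.176,-24.828) [heading=196, draw]
BK 7.3: (-72.176,-24.828) -> (-65.158,-22.816) [heading=196, draw]
FD 1.3: (-65.158,-22.816) -> (-66.408,-23.174) [heading=196, draw]
FD 13.8: (-66.408,-23.174) -> (-79.673,-26.978) [heading=196, draw]
RT 120: heading 196 -> 76
Final: pos=(-79.673,-26.978), heading=76, 17 segment(s) drawn

Segment lengths:
  seg 1: (1,6) -> (-0.096,5.512), length = 1.2
  seg 2: (-0.096,5.512) -> (-10.785,0.753), length = 11.7
  seg 3: (-10.785,0.753) -> (-12.064,0.184), length = 1.4
  seg 4: (-12.064,0.184) -> (-15.352,-1.281), length = 3.6
  seg 5: (-15.352,-1.281) -> (-26.041,-6.039), length = 11.7
  seg 6: (-26.041,-6.039) -> (-27.32,-6.609), length = 1.4
  seg 7: (-27.32,-6.609) -> (-30.609,-8.073), length = 3.6
  seg 8: (-30.609,-8.073) -> (-41.297,-12.832), length = 11.7
  seg 9: (-41.297,-12.832) -> (-42.576,-13.401), length = 1.4
  seg 10: (-42.576,-13.401) -> (-45.865,-14.866), length = 3.6
  seg 11: (-45.865,-14.866) -> (-56.553,-19.624), length = 11.7
  seg 12: (-56.553,-19.624) -> (-57.832,-20.194), length = 1.4
  seg 13: (-57.832,-20.194) -> (-61.121,-21.658), length = 3.6
  seg 14: (-61.121,-21.658) -> (-72.176,-24.828), length = 11.5
  seg 15: (-72.176,-24.828) -> (-65.158,-22.816), length = 7.3
  seg 16: (-65.158,-22.816) -> (-66.408,-23.174), length = 1.3
  seg 17: (-66.408,-23.174) -> (-79.673,-26.978), length = 13.8
Total = 101.9

Answer: 101.9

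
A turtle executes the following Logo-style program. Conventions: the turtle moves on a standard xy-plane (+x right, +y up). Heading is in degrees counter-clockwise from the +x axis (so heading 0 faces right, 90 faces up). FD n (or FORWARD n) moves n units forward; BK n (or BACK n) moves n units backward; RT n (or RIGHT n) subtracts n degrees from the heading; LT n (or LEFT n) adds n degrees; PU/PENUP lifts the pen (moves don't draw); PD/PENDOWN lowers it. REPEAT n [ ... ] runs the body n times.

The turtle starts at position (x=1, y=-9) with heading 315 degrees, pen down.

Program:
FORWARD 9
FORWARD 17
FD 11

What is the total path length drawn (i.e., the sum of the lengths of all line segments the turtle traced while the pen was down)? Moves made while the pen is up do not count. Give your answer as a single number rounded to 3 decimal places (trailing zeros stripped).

Answer: 37

Derivation:
Executing turtle program step by step:
Start: pos=(1,-9), heading=315, pen down
FD 9: (1,-9) -> (7.364,-15.364) [heading=315, draw]
FD 17: (7.364,-15.364) -> (19.385,-27.385) [heading=315, draw]
FD 11: (19.385,-27.385) -> (27.163,-35.163) [heading=315, draw]
Final: pos=(27.163,-35.163), heading=315, 3 segment(s) drawn

Segment lengths:
  seg 1: (1,-9) -> (7.364,-15.364), length = 9
  seg 2: (7.364,-15.364) -> (19.385,-27.385), length = 17
  seg 3: (19.385,-27.385) -> (27.163,-35.163), length = 11
Total = 37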